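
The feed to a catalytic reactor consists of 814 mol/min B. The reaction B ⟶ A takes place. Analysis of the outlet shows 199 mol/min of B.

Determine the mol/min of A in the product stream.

For B: n = n₀ − 1ξ → 199 = 814 − 1ξ, giving ξ = 615 mol/min.
Outlet amounts (n = n₀ + ν ξ):
  B: 814 − 1(615) = 199
  A: 0 + 1(615) = 615

615 mol/min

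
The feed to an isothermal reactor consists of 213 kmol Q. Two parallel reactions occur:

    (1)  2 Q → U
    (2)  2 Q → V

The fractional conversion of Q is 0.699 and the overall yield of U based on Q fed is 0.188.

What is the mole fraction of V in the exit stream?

0.248

Yield of U: 1ξ₁ / 213 = 0.188 → ξ₁ = 40.04 kmol.
Conversion of Q: 2ξ₁ + 2ξ₂ = 0.699 × 213 = 148.9 → ξ₂ = 34.4 kmol.
Outlet amounts (n = n₀ + Σ ν·ξ):
  Q: 213 − 2(40.04) − 2(34.4) = 64.11
  U: 0 + 1(40.04) = 40.04
  V: 0 + 1(34.4) = 34.4
Total out = 138.6 kmol; y_V = 34.4 / 138.6 = 0.2483.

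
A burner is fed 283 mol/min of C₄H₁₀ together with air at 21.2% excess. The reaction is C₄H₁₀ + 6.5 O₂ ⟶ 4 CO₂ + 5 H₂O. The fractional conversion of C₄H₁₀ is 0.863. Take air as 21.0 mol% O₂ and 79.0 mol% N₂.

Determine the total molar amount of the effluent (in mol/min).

Stoichiometric O₂ = 6.5 × 283 = 1840 mol/min; O₂ fed = 1840 × 1.212 = 2229 mol/min.
N₂ fed = 2229 × 79/21 = 8387 mol/min.
Fuel reacted = 0.863 × 283 → ξ = 244.2 mol/min.
Outlet (n = n₀ + ν ξ):
  C₄H₁₀: 283 − 1(244.2) = 38.77
  O₂: 2229 − 6.5(244.2) = 642
  N₂: 8387 (inert)
  CO₂: 0 + 4(244.2) = 976.9
  H₂O: 0 + 5(244.2) = 1221
Total out = 38.77 + 642 + 8387 + 976.9 + 1221 = 11270 mol/min.

11300 mol/min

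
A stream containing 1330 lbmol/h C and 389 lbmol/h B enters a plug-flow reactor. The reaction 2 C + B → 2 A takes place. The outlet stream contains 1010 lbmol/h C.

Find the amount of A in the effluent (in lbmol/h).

320 lbmol/h

For C: n = n₀ − 2ξ → 1010 = 1330 − 2ξ, giving ξ = 160 lbmol/h.
Outlet amounts (n = n₀ + ν ξ):
  C: 1330 − 2(160) = 1010
  B: 389 − 1(160) = 229
  A: 0 + 2(160) = 320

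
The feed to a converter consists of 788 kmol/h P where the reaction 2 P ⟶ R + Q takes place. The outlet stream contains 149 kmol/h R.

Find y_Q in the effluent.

For R: n = n₀ + 1ξ → 149 = 0 + 1ξ, giving ξ = 149 kmol/h.
Outlet amounts (n = n₀ + ν ξ):
  P: 788 − 2(149) = 490
  R: 0 + 1(149) = 149
  Q: 0 + 1(149) = 149
Total out = 788 kmol/h; y_Q = 149 / 788 = 0.1891.

0.189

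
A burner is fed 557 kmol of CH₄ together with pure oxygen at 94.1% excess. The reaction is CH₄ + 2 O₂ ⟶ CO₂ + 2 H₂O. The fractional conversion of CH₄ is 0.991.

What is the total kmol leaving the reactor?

2720 kmol

Stoichiometric O₂ = 2 × 557 = 1114 kmol; O₂ fed = 1114 × 1.941 = 2162 kmol.
Fuel reacted = 0.991 × 557 → ξ = 552 kmol.
Outlet (n = n₀ + ν ξ):
  CH₄: 557 − 1(552) = 5.013
  O₂: 2162 − 2(552) = 1058
  CO₂: 0 + 1(552) = 552
  H₂O: 0 + 2(552) = 1104
Total out = 5.013 + 1058 + 552 + 1104 = 2719 kmol.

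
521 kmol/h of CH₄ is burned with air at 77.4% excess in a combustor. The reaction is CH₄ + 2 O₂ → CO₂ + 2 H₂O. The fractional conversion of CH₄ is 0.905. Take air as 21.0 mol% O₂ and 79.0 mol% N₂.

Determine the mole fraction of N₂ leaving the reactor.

0.746

Stoichiometric O₂ = 2 × 521 = 1042 kmol/h; O₂ fed = 1042 × 1.774 = 1849 kmol/h.
N₂ fed = 1849 × 79/21 = 6954 kmol/h.
Fuel reacted = 0.905 × 521 → ξ = 471.5 kmol/h.
Outlet (n = n₀ + ν ξ):
  CH₄: 521 − 1(471.5) = 49.5
  O₂: 1849 − 2(471.5) = 905.5
  N₂: 6954 (inert)
  CO₂: 0 + 1(471.5) = 471.5
  H₂O: 0 + 2(471.5) = 943
Total out = 9323 kmol/h; y_N₂ = 6954 / 9323 = 0.7459.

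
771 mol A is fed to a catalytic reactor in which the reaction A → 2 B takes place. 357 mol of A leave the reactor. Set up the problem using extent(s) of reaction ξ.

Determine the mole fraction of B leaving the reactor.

For A: n = n₀ − 1ξ → 357 = 771 − 1ξ, giving ξ = 414 mol.
Outlet amounts (n = n₀ + ν ξ):
  A: 771 − 1(414) = 357
  B: 0 + 2(414) = 828
Total out = 1185 mol; y_B = 828 / 1185 = 0.6987.

0.699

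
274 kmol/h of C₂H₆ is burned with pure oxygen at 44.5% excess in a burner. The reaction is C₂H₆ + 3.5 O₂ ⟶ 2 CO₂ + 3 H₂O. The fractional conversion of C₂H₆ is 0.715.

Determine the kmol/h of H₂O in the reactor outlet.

588 kmol/h

Stoichiometric O₂ = 3.5 × 274 = 959 kmol/h; O₂ fed = 959 × 1.445 = 1386 kmol/h.
Fuel reacted = 0.715 × 274 → ξ = 195.9 kmol/h.
Outlet (n = n₀ + ν ξ):
  C₂H₆: 274 − 1(195.9) = 78.09
  O₂: 1386 − 3.5(195.9) = 700.1
  CO₂: 0 + 2(195.9) = 391.8
  H₂O: 0 + 3(195.9) = 587.7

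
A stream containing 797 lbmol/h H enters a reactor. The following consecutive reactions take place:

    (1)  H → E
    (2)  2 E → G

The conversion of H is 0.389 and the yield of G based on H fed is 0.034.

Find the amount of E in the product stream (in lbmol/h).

Conversion of H: H consumed = 1ξ₁ = 0.389 × 797 → ξ₁ = 310 lbmol/h.
Yield of G: 1ξ₂ / 797 = 0.034 → ξ₂ = 27.1 lbmol/h.
Outlet amounts (n = n₀ + Σ ν·ξ):
  H: 797 − 1(310) = 487
  E: 0 + 1(310) − 2(27.1) = 255.8
  G: 0 + 1(27.1) = 27.1

256 lbmol/h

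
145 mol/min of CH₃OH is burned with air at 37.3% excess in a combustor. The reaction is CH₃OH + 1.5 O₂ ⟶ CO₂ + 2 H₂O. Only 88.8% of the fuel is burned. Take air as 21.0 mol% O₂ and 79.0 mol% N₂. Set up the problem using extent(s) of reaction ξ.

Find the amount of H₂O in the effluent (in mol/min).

Stoichiometric O₂ = 1.5 × 145 = 217.5 mol/min; O₂ fed = 217.5 × 1.373 = 298.6 mol/min.
N₂ fed = 298.6 × 79/21 = 1123 mol/min.
Fuel reacted = 0.888 × 145 → ξ = 128.8 mol/min.
Outlet (n = n₀ + ν ξ):
  CH₃OH: 145 − 1(128.8) = 16.24
  O₂: 298.6 − 1.5(128.8) = 105.5
  N₂: 1123 (inert)
  CO₂: 0 + 1(128.8) = 128.8
  H₂O: 0 + 2(128.8) = 257.5

258 mol/min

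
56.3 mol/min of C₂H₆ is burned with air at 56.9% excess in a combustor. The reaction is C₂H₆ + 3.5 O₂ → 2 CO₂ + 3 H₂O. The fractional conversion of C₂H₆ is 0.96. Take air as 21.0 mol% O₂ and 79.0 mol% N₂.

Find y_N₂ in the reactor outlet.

0.748

Stoichiometric O₂ = 3.5 × 56.3 = 197 mol/min; O₂ fed = 197 × 1.569 = 309.2 mol/min.
N₂ fed = 309.2 × 79/21 = 1163 mol/min.
Fuel reacted = 0.96 × 56.3 → ξ = 54.05 mol/min.
Outlet (n = n₀ + ν ξ):
  C₂H₆: 56.3 − 1(54.05) = 2.252
  O₂: 309.2 − 3.5(54.05) = 120
  N₂: 1163 (inert)
  CO₂: 0 + 2(54.05) = 108.1
  H₂O: 0 + 3(54.05) = 162.1
Total out = 1556 mol/min; y_N₂ = 1163 / 1556 = 0.7477.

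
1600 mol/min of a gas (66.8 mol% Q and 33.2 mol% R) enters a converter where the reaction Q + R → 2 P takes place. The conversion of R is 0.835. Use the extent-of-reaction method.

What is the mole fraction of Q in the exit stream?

0.391

R reacted = 0.835 × 531.2 = 443.6 mol/min; ν_R = −1, so ξ = 443.6/1 = 443.6 mol/min.
Outlet amounts (n = n₀ + ν ξ):
  Q: 1069 − 1(443.6) = 625.2
  R: 531.2 − 1(443.6) = 87.65
  P: 0 + 2(443.6) = 887.1
Total out = 1600 mol/min; y_Q = 625.2 / 1600 = 0.3908.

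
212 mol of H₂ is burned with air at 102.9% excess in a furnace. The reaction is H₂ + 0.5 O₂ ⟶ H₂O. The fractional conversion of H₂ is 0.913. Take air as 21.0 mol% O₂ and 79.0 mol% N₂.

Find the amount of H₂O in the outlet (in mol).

194 mol

Stoichiometric O₂ = 0.5 × 212 = 106 mol; O₂ fed = 106 × 2.029 = 215.1 mol.
N₂ fed = 215.1 × 79/21 = 809.1 mol.
Fuel reacted = 0.913 × 212 → ξ = 193.6 mol.
Outlet (n = n₀ + ν ξ):
  H₂: 212 − 1(193.6) = 18.44
  O₂: 215.1 − 0.5(193.6) = 118.3
  N₂: 809.1 (inert)
  H₂O: 0 + 1(193.6) = 193.6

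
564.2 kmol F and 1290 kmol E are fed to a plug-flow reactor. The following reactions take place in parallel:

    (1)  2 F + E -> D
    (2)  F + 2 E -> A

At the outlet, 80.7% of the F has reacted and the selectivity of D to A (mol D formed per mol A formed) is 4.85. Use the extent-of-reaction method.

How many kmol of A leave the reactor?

42.6 kmol

Conversion of F: F consumed = 0.807 × 564.2 = 455.3 kmol = 2ξ₁ + 1ξ₂.
Selectivity: 1ξ₁ / (1ξ₂) = 4.85 → ξ₁ = 4.85 ξ₂.
Substitute: (2·4.85 + 1) ξ₂ = 455.3 → ξ₂ = 42.55 kmol, ξ₁ = 206.4 kmol.
Outlet amounts (n = n₀ + Σ ν·ξ):
  F: 564.2 − 2(206.4) − 1(42.55) = 108.9
  E: 1290 − 1(206.4) − 2(42.55) = 998.5
  D: 0 + 1(206.4) = 206.4
  A: 0 + 1(42.55) = 42.55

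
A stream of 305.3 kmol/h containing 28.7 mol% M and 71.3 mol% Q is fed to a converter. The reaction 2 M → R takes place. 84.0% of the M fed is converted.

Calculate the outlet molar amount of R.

M reacted = 0.84 × 87.62 = 73.6 kmol/h; ν_M = −2, so ξ = 73.6/2 = 36.8 kmol/h.
Outlet amounts (n = n₀ + ν ξ):
  M: 87.62 − 2(36.8) = 14.02
  R: 0 + 1(36.8) = 36.8
  Q: 217.7 (inert)

36.8 kmol/h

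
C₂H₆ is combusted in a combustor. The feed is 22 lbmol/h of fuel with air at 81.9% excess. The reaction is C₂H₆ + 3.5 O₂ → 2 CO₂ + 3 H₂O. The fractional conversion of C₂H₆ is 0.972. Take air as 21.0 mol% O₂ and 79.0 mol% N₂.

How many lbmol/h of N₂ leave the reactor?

Stoichiometric O₂ = 3.5 × 22 = 77 lbmol/h; O₂ fed = 77 × 1.819 = 140.1 lbmol/h.
N₂ fed = 140.1 × 79/21 = 526.9 lbmol/h.
Fuel reacted = 0.972 × 22 → ξ = 21.38 lbmol/h.
Outlet (n = n₀ + ν ξ):
  C₂H₆: 22 − 1(21.38) = 0.616
  O₂: 140.1 − 3.5(21.38) = 65.22
  N₂: 526.9 (inert)
  CO₂: 0 + 2(21.38) = 42.77
  H₂O: 0 + 3(21.38) = 64.15

527 lbmol/h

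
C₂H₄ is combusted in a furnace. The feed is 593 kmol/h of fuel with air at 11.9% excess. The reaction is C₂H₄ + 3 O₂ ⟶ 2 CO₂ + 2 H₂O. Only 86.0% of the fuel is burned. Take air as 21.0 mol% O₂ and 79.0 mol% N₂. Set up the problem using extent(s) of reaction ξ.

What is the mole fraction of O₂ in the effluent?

0.0457

Stoichiometric O₂ = 3 × 593 = 1779 kmol/h; O₂ fed = 1779 × 1.119 = 1991 kmol/h.
N₂ fed = 1991 × 79/21 = 7489 kmol/h.
Fuel reacted = 0.86 × 593 → ξ = 510 kmol/h.
Outlet (n = n₀ + ν ξ):
  C₂H₄: 593 − 1(510) = 83.02
  O₂: 1991 − 3(510) = 460.8
  N₂: 7489 (inert)
  CO₂: 0 + 2(510) = 1020
  H₂O: 0 + 2(510) = 1020
Total out = 10070 kmol/h; y_O₂ = 460.8 / 10070 = 0.04574.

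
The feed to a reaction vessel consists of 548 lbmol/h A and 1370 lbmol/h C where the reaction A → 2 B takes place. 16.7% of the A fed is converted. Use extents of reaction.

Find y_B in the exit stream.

A reacted = 0.167 × 548 = 91.52 lbmol/h; ν_A = −1, so ξ = 91.52/1 = 91.52 lbmol/h.
Outlet amounts (n = n₀ + ν ξ):
  A: 548 − 1(91.52) = 456.5
  B: 0 + 2(91.52) = 183
  C: 1370 (inert)
Total out = 2010 lbmol/h; y_B = 183 / 2010 = 0.09108.

0.0911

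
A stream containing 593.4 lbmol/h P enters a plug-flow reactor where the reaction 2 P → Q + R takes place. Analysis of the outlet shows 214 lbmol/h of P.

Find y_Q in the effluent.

For P: n = n₀ − 2ξ → 214 = 593.4 − 2ξ, giving ξ = 189.7 lbmol/h.
Outlet amounts (n = n₀ + ν ξ):
  P: 593.4 − 2(189.7) = 214
  Q: 0 + 1(189.7) = 189.7
  R: 0 + 1(189.7) = 189.7
Total out = 593.4 lbmol/h; y_Q = 189.7 / 593.4 = 0.3197.

0.32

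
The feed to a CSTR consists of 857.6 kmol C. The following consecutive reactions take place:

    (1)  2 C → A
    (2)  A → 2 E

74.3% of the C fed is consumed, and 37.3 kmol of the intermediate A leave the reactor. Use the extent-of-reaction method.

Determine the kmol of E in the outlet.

Conversion of C: C consumed = 2ξ₁ = 0.743 × 857.6 → ξ₁ = 318.6 kmol.
A balance: n_A = 0 + 1ξ₁ − 1ξ₂ = 37.3 → ξ₂ = (1·318.6 − 37.3)/1 = 281.3 kmol.
Outlet amounts (n = n₀ + Σ ν·ξ):
  C: 857.6 − 2(318.6) = 220.4
  A: 0 + 1(318.6) − 1(281.3) = 37.3
  E: 0 + 2(281.3) = 562.6

563 kmol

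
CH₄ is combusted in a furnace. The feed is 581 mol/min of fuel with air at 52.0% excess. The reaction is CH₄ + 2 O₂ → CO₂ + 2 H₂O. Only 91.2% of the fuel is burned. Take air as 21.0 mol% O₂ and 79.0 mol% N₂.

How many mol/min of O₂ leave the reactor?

706 mol/min

Stoichiometric O₂ = 2 × 581 = 1162 mol/min; O₂ fed = 1162 × 1.520 = 1766 mol/min.
N₂ fed = 1766 × 79/21 = 6644 mol/min.
Fuel reacted = 0.912 × 581 → ξ = 529.9 mol/min.
Outlet (n = n₀ + ν ξ):
  CH₄: 581 − 1(529.9) = 51.13
  O₂: 1766 − 2(529.9) = 706.5
  N₂: 6644 (inert)
  CO₂: 0 + 1(529.9) = 529.9
  H₂O: 0 + 2(529.9) = 1060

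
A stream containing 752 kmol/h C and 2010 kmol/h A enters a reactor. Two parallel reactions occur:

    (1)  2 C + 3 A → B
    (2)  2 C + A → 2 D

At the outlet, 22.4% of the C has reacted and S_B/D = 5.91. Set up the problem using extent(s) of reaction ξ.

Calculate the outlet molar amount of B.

Conversion of C: C consumed = 0.224 × 752 = 168.4 kmol/h = 2ξ₁ + 2ξ₂.
Selectivity: 1ξ₁ / (2ξ₂) = 5.91 → ξ₁ = 11.82 ξ₂.
Substitute: (2·11.82 + 2) ξ₂ = 168.4 → ξ₂ = 6.57 kmol/h, ξ₁ = 77.65 kmol/h.
Outlet amounts (n = n₀ + Σ ν·ξ):
  C: 752 − 2(77.65) − 2(6.57) = 583.6
  A: 2010 − 3(77.65) − 1(6.57) = 1770
  B: 0 + 1(77.65) = 77.65
  D: 0 + 2(6.57) = 13.14

77.7 kmol/h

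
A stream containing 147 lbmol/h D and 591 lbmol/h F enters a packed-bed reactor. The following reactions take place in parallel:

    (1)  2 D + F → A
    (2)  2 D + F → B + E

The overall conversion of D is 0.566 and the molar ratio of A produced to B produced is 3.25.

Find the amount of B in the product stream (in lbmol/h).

9.79 lbmol/h

Conversion of D: D consumed = 0.566 × 147 = 83.2 lbmol/h = 2ξ₁ + 2ξ₂.
Selectivity: 1ξ₁ / (1ξ₂) = 3.25 → ξ₁ = 3.25 ξ₂.
Substitute: (2·3.25 + 2) ξ₂ = 83.2 → ξ₂ = 9.788 lbmol/h, ξ₁ = 31.81 lbmol/h.
Outlet amounts (n = n₀ + Σ ν·ξ):
  D: 147 − 2(31.81) − 2(9.788) = 63.8
  F: 591 − 1(31.81) − 1(9.788) = 549.4
  A: 0 + 1(31.81) = 31.81
  B: 0 + 1(9.788) = 9.788
  E: 0 + 1(9.788) = 9.788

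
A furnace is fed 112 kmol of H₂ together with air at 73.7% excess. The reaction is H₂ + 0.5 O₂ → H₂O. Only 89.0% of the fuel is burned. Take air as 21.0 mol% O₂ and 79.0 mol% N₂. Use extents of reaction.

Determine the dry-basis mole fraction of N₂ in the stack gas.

0.86

Stoichiometric O₂ = 0.5 × 112 = 56 kmol; O₂ fed = 56 × 1.737 = 97.27 kmol.
N₂ fed = 97.27 × 79/21 = 365.9 kmol.
Fuel reacted = 0.89 × 112 → ξ = 99.68 kmol.
Outlet (n = n₀ + ν ξ):
  H₂: 112 − 1(99.68) = 12.32
  O₂: 97.27 − 0.5(99.68) = 47.43
  N₂: 365.9 (inert)
  H₂O: 0 + 1(99.68) = 99.68
Dry total = 425.7 kmol; y_N₂ (dry) = 365.9 / 425.7 = 0.8596.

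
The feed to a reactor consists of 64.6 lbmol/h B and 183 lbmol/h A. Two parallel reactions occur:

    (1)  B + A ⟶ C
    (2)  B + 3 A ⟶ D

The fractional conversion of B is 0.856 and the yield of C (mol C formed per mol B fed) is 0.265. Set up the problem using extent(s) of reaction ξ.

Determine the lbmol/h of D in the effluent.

Yield of C: 1ξ₁ / 64.6 = 0.265 → ξ₁ = 17.12 lbmol/h.
Conversion of B: 1ξ₁ + 1ξ₂ = 0.856 × 64.6 = 55.3 → ξ₂ = 38.18 lbmol/h.
Outlet amounts (n = n₀ + Σ ν·ξ):
  B: 64.6 − 1(17.12) − 1(38.18) = 9.302
  A: 183 − 1(17.12) − 3(38.18) = 51.35
  C: 0 + 1(17.12) = 17.12
  D: 0 + 1(38.18) = 38.18

38.2 lbmol/h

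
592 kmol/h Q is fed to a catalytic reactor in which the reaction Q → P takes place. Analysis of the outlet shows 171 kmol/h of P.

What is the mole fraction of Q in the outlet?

For P: n = n₀ + 1ξ → 171 = 0 + 1ξ, giving ξ = 171 kmol/h.
Outlet amounts (n = n₀ + ν ξ):
  Q: 592 − 1(171) = 421
  P: 0 + 1(171) = 171
Total out = 592 kmol/h; y_Q = 421 / 592 = 0.7111.

0.711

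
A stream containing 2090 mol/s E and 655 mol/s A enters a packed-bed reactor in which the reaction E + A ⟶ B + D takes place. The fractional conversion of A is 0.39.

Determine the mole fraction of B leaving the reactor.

0.0931

A reacted = 0.39 × 655 = 255.5 mol/s; ν_A = −1, so ξ = 255.5/1 = 255.5 mol/s.
Outlet amounts (n = n₀ + ν ξ):
  E: 2090 − 1(255.5) = 1835
  A: 655 − 1(255.5) = 399.5
  B: 0 + 1(255.5) = 255.5
  D: 0 + 1(255.5) = 255.5
Total out = 2745 mol/s; y_B = 255.5 / 2745 = 0.09306.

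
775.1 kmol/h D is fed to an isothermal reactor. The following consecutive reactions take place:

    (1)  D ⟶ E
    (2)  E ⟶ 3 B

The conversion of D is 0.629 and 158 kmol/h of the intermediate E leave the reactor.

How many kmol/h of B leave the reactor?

Conversion of D: D consumed = 1ξ₁ = 0.629 × 775.1 → ξ₁ = 487.5 kmol/h.
E balance: n_E = 0 + 1ξ₁ − 1ξ₂ = 158 → ξ₂ = (1·487.5 − 158)/1 = 329.5 kmol/h.
Outlet amounts (n = n₀ + Σ ν·ξ):
  D: 775.1 − 1(487.5) = 287.6
  E: 0 + 1(487.5) − 1(329.5) = 158
  B: 0 + 3(329.5) = 988.6

989 kmol/h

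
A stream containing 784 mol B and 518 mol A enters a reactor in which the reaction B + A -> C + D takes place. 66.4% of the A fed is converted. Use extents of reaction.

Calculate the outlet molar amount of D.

344 mol

A reacted = 0.664 × 518 = 344 mol; ν_A = −1, so ξ = 344/1 = 344 mol.
Outlet amounts (n = n₀ + ν ξ):
  B: 784 − 1(344) = 440
  A: 518 − 1(344) = 174
  C: 0 + 1(344) = 344
  D: 0 + 1(344) = 344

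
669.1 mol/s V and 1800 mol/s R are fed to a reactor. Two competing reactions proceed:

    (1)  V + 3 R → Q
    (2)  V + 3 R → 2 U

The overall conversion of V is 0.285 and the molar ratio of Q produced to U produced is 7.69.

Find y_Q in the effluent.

Conversion of V: V consumed = 0.285 × 669.1 = 190.7 mol/s = 1ξ₁ + 1ξ₂.
Selectivity: 1ξ₁ / (2ξ₂) = 7.69 → ξ₁ = 15.38 ξ₂.
Substitute: (1·15.38 + 1) ξ₂ = 190.7 → ξ₂ = 11.64 mol/s, ξ₁ = 179.1 mol/s.
Outlet amounts (n = n₀ + Σ ν·ξ):
  V: 669.1 − 1(179.1) − 1(11.64) = 478.4
  R: 1800 − 3(179.1) − 3(11.64) = 1228
  Q: 0 + 1(179.1) = 179.1
  U: 0 + 2(11.64) = 23.28
Total out = 1909 mol/s; y_Q = 179.1 / 1909 = 0.09381.

0.0938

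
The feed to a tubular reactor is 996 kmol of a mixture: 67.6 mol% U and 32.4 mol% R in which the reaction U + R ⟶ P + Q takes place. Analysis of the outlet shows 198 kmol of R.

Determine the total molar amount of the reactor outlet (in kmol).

996 kmol

For R: n = n₀ − 1ξ → 198 = 322.7 − 1ξ, giving ξ = 124.7 kmol.
Outlet amounts (n = n₀ + ν ξ):
  U: 673.3 − 1(124.7) = 548.6
  R: 322.7 − 1(124.7) = 198
  P: 0 + 1(124.7) = 124.7
  Q: 0 + 1(124.7) = 124.7
Total out = 548.6 + 198 + 124.7 + 124.7 = 996 kmol.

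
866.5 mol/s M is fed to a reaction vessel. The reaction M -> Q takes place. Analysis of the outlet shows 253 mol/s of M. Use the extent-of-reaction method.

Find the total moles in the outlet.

866 mol/s

For M: n = n₀ − 1ξ → 253 = 866.5 − 1ξ, giving ξ = 613.5 mol/s.
Outlet amounts (n = n₀ + ν ξ):
  M: 866.5 − 1(613.5) = 253
  Q: 0 + 1(613.5) = 613.5
Total out = 253 + 613.5 = 866.5 mol/s.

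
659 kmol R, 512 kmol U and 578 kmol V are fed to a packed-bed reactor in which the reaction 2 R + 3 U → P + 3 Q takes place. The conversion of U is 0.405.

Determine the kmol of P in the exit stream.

69.1 kmol

U reacted = 0.405 × 512 = 207.4 kmol; ν_U = −3, so ξ = 207.4/3 = 69.12 kmol.
Outlet amounts (n = n₀ + ν ξ):
  R: 659 − 2(69.12) = 520.8
  U: 512 − 3(69.12) = 304.6
  P: 0 + 1(69.12) = 69.12
  Q: 0 + 3(69.12) = 207.4
  V: 578 (inert)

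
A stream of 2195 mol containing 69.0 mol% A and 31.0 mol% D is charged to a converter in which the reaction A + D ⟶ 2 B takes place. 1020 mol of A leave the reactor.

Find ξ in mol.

ξ = 495 mol

For A: n = n₀ − 1ξ → 1020 = 1515 − 1ξ, giving ξ = 494.5 mol.
Outlet amounts (n = n₀ + ν ξ):
  A: 1515 − 1(494.5) = 1020
  D: 680.5 − 1(494.5) = 185.9
  B: 0 + 2(494.5) = 989.1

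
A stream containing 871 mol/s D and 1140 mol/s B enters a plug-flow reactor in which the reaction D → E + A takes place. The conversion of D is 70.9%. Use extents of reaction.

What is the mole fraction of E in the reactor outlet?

D reacted = 0.709 × 871 = 617.5 mol/s; ν_D = −1, so ξ = 617.5/1 = 617.5 mol/s.
Outlet amounts (n = n₀ + ν ξ):
  D: 871 − 1(617.5) = 253.5
  E: 0 + 1(617.5) = 617.5
  A: 0 + 1(617.5) = 617.5
  B: 1140 (inert)
Total out = 2629 mol/s; y_E = 617.5 / 2629 = 0.2349.

0.235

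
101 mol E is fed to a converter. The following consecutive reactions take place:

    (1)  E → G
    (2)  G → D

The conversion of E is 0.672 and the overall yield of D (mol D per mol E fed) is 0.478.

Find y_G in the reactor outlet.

Conversion of E: E consumed = 1ξ₁ = 0.672 × 101 → ξ₁ = 67.87 mol.
Yield of D: 1ξ₂ / 101 = 0.478 → ξ₂ = 48.28 mol.
Outlet amounts (n = n₀ + Σ ν·ξ):
  E: 101 − 1(67.87) = 33.13
  G: 0 + 1(67.87) − 1(48.28) = 19.59
  D: 0 + 1(48.28) = 48.28
Total out = 101 mol; y_G = 19.59 / 101 = 0.194.

0.194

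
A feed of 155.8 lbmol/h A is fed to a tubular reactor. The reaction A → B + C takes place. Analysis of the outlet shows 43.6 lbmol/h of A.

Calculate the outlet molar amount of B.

112 lbmol/h

For A: n = n₀ − 1ξ → 43.6 = 155.8 − 1ξ, giving ξ = 112.2 lbmol/h.
Outlet amounts (n = n₀ + ν ξ):
  A: 155.8 − 1(112.2) = 43.6
  B: 0 + 1(112.2) = 112.2
  C: 0 + 1(112.2) = 112.2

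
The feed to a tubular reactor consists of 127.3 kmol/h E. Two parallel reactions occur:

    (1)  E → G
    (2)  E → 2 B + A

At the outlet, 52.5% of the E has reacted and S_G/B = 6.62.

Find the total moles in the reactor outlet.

137 kmol/h

Conversion of E: E consumed = 0.525 × 127.3 = 66.83 kmol/h = 1ξ₁ + 1ξ₂.
Selectivity: 1ξ₁ / (2ξ₂) = 6.62 → ξ₁ = 13.24 ξ₂.
Substitute: (1·13.24 + 1) ξ₂ = 66.83 → ξ₂ = 4.693 kmol/h, ξ₁ = 62.14 kmol/h.
Outlet amounts (n = n₀ + Σ ν·ξ):
  E: 127.3 − 1(62.14) − 1(4.693) = 60.47
  G: 0 + 1(62.14) = 62.14
  B: 0 + 2(4.693) = 9.387
  A: 0 + 1(4.693) = 4.693
Total out = 60.47 + 62.14 + 9.387 + 4.693 = 136.7 kmol/h.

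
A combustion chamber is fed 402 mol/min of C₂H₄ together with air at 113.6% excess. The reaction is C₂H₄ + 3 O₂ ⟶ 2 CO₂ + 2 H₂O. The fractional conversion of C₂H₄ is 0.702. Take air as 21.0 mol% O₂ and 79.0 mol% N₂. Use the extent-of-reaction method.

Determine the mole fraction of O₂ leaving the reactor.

Stoichiometric O₂ = 3 × 402 = 1206 mol/min; O₂ fed = 1206 × 2.136 = 2576 mol/min.
N₂ fed = 2576 × 79/21 = 9691 mol/min.
Fuel reacted = 0.702 × 402 → ξ = 282.2 mol/min.
Outlet (n = n₀ + ν ξ):
  C₂H₄: 402 − 1(282.2) = 119.8
  O₂: 2576 − 3(282.2) = 1729
  N₂: 9691 (inert)
  CO₂: 0 + 2(282.2) = 564.4
  H₂O: 0 + 2(282.2) = 564.4
Total out = 12670 mol/min; y_O₂ = 1729 / 12670 = 0.1365.

0.137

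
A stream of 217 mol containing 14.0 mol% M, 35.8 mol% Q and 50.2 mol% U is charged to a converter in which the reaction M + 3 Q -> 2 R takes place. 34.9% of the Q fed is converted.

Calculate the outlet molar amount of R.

Q reacted = 0.349 × 77.69 = 27.11 mol; ν_Q = −3, so ξ = 27.11/3 = 9.037 mol.
Outlet amounts (n = n₀ + ν ξ):
  M: 30.38 − 1(9.037) = 21.34
  Q: 77.69 − 3(9.037) = 50.57
  R: 0 + 2(9.037) = 18.07
  U: 108.9 (inert)

18.1 mol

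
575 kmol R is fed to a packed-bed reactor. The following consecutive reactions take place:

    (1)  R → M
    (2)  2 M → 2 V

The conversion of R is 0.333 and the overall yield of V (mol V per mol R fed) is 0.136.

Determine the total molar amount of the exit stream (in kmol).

575 kmol

Conversion of R: R consumed = 1ξ₁ = 0.333 × 575 → ξ₁ = 191.5 kmol.
Yield of V: 2ξ₂ / 575 = 0.136 → ξ₂ = 39.1 kmol.
Outlet amounts (n = n₀ + Σ ν·ξ):
  R: 575 − 1(191.5) = 383.5
  M: 0 + 1(191.5) − 2(39.1) = 113.3
  V: 0 + 2(39.1) = 78.2
Total out = 383.5 + 113.3 + 78.2 = 575 kmol.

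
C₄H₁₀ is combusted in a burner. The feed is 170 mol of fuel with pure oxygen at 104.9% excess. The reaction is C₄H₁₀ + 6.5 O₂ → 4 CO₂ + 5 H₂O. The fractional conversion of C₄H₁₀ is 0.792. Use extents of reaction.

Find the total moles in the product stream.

Stoichiometric O₂ = 6.5 × 170 = 1105 mol; O₂ fed = 1105 × 2.049 = 2264 mol.
Fuel reacted = 0.792 × 170 → ξ = 134.6 mol.
Outlet (n = n₀ + ν ξ):
  C₄H₁₀: 170 − 1(134.6) = 35.36
  O₂: 2264 − 6.5(134.6) = 1389
  CO₂: 0 + 4(134.6) = 538.6
  H₂O: 0 + 5(134.6) = 673.2
Total out = 35.36 + 1389 + 538.6 + 673.2 = 2636 mol.

2640 mol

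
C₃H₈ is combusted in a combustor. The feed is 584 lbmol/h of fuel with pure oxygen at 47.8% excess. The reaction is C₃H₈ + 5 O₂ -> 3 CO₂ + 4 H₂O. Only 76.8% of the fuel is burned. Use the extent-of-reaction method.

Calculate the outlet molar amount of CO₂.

Stoichiometric O₂ = 5 × 584 = 2920 lbmol/h; O₂ fed = 2920 × 1.478 = 4316 lbmol/h.
Fuel reacted = 0.768 × 584 → ξ = 448.5 lbmol/h.
Outlet (n = n₀ + ν ξ):
  C₃H₈: 584 − 1(448.5) = 135.5
  O₂: 4316 − 5(448.5) = 2073
  CO₂: 0 + 3(448.5) = 1346
  H₂O: 0 + 4(448.5) = 1794

1350 lbmol/h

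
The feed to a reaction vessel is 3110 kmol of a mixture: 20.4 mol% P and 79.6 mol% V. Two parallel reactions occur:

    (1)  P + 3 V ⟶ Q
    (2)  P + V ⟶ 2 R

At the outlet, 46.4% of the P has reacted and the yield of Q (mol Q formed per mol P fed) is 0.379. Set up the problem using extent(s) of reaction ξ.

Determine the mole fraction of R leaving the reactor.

Yield of Q: 1ξ₁ / 634.4 = 0.379 → ξ₁ = 240.5 kmol.
Conversion of P: 1ξ₁ + 1ξ₂ = 0.464 × 634.4 = 294.4 → ξ₂ = 53.93 kmol.
Outlet amounts (n = n₀ + Σ ν·ξ):
  P: 634.4 − 1(240.5) − 1(53.93) = 340.1
  V: 2476 − 3(240.5) − 1(53.93) = 1700
  Q: 0 + 1(240.5) = 240.5
  R: 0 + 2(53.93) = 107.9
Total out = 2389 kmol; y_R = 107.9 / 2389 = 0.04515.

0.0452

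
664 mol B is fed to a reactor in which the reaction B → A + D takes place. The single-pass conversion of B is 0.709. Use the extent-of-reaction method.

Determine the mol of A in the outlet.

471 mol

B reacted = 0.709 × 664 = 470.8 mol; ν_B = −1, so ξ = 470.8/1 = 470.8 mol.
Outlet amounts (n = n₀ + ν ξ):
  B: 664 − 1(470.8) = 193.2
  A: 0 + 1(470.8) = 470.8
  D: 0 + 1(470.8) = 470.8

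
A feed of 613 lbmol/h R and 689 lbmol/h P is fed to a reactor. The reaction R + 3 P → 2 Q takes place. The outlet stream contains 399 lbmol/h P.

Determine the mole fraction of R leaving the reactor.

For P: n = n₀ − 3ξ → 399 = 689 − 3ξ, giving ξ = 96.67 lbmol/h.
Outlet amounts (n = n₀ + ν ξ):
  R: 613 − 1(96.67) = 516.3
  P: 689 − 3(96.67) = 399
  Q: 0 + 2(96.67) = 193.3
Total out = 1109 lbmol/h; y_R = 516.3 / 1109 = 0.4657.

0.466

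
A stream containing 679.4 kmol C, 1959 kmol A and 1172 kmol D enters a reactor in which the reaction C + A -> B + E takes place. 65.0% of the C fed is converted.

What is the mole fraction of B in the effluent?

0.116

C reacted = 0.65 × 679.4 = 441.6 kmol; ν_C = −1, so ξ = 441.6/1 = 441.6 kmol.
Outlet amounts (n = n₀ + ν ξ):
  C: 679.4 − 1(441.6) = 237.8
  A: 1959 − 1(441.6) = 1517
  B: 0 + 1(441.6) = 441.6
  E: 0 + 1(441.6) = 441.6
  D: 1172 (inert)
Total out = 3810 kmol; y_B = 441.6 / 3810 = 0.1159.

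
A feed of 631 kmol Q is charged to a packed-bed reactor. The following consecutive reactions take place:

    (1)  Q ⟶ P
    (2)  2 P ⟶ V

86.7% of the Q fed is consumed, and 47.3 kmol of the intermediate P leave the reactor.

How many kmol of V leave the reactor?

Conversion of Q: Q consumed = 1ξ₁ = 0.867 × 631 → ξ₁ = 547.1 kmol.
P balance: n_P = 0 + 1ξ₁ − 2ξ₂ = 47.3 → ξ₂ = (1·547.1 − 47.3)/2 = 249.9 kmol.
Outlet amounts (n = n₀ + Σ ν·ξ):
  Q: 631 − 1(547.1) = 83.92
  P: 0 + 1(547.1) − 2(249.9) = 47.3
  V: 0 + 1(249.9) = 249.9

250 kmol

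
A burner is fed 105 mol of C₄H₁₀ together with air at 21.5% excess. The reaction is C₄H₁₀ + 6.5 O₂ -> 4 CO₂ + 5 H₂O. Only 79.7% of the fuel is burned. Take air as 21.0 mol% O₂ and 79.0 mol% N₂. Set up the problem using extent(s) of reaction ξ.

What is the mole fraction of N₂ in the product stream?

Stoichiometric O₂ = 6.5 × 105 = 682.5 mol; O₂ fed = 682.5 × 1.215 = 829.2 mol.
N₂ fed = 829.2 × 79/21 = 3120 mol.
Fuel reacted = 0.797 × 105 → ξ = 83.69 mol.
Outlet (n = n₀ + ν ξ):
  C₄H₁₀: 105 − 1(83.69) = 21.31
  O₂: 829.2 − 6.5(83.69) = 285.3
  N₂: 3120 (inert)
  CO₂: 0 + 4(83.69) = 334.7
  H₂O: 0 + 5(83.69) = 418.4
Total out = 4179 mol; y_N₂ = 3120 / 4179 = 0.7464.

0.746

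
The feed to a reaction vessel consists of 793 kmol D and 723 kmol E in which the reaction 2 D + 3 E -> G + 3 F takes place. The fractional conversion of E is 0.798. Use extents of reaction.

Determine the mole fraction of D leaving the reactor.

0.309

E reacted = 0.798 × 723 = 577 kmol; ν_E = −3, so ξ = 577/3 = 192.3 kmol.
Outlet amounts (n = n₀ + ν ξ):
  D: 793 − 2(192.3) = 408.4
  E: 723 − 3(192.3) = 146
  G: 0 + 1(192.3) = 192.3
  F: 0 + 3(192.3) = 577
Total out = 1324 kmol; y_D = 408.4 / 1324 = 0.3085.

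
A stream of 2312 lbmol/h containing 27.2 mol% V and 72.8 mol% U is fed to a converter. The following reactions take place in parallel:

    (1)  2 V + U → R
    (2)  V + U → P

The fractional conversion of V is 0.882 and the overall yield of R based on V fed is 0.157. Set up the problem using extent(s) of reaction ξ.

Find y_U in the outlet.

0.698

Yield of R: 1ξ₁ / 628.9 = 0.157 → ξ₁ = 98.73 lbmol/h.
Conversion of V: 2ξ₁ + 1ξ₂ = 0.882 × 628.9 = 554.7 → ξ₂ = 357.2 lbmol/h.
Outlet amounts (n = n₀ + Σ ν·ξ):
  V: 628.9 − 2(98.73) − 1(357.2) = 74.21
  U: 1683 − 1(98.73) − 1(357.2) = 1227
  R: 0 + 1(98.73) = 98.73
  P: 0 + 1(357.2) = 357.2
Total out = 1757 lbmol/h; y_U = 1227 / 1757 = 0.6983.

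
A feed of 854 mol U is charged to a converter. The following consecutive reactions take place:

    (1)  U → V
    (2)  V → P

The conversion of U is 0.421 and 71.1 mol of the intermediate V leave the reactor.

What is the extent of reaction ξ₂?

Conversion of U: U consumed = 1ξ₁ = 0.421 × 854 → ξ₁ = 359.5 mol.
V balance: n_V = 0 + 1ξ₁ − 1ξ₂ = 71.1 → ξ₂ = (1·359.5 − 71.1)/1 = 288.4 mol.
Outlet amounts (n = n₀ + Σ ν·ξ):
  U: 854 − 1(359.5) = 494.5
  V: 0 + 1(359.5) − 1(288.4) = 71.1
  P: 0 + 1(288.4) = 288.4

ξ₂ = 288 mol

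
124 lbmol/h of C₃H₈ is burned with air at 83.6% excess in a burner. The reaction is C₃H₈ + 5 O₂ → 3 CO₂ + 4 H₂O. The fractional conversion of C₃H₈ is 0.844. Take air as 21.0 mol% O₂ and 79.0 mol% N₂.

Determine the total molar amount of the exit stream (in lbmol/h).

Stoichiometric O₂ = 5 × 124 = 620 lbmol/h; O₂ fed = 620 × 1.836 = 1138 lbmol/h.
N₂ fed = 1138 × 79/21 = 4282 lbmol/h.
Fuel reacted = 0.844 × 124 → ξ = 104.7 lbmol/h.
Outlet (n = n₀ + ν ξ):
  C₃H₈: 124 − 1(104.7) = 19.34
  O₂: 1138 − 5(104.7) = 615
  N₂: 4282 (inert)
  CO₂: 0 + 3(104.7) = 314
  H₂O: 0 + 4(104.7) = 418.6
Total out = 19.34 + 615 + 4282 + 314 + 418.6 = 5649 lbmol/h.

5650 lbmol/h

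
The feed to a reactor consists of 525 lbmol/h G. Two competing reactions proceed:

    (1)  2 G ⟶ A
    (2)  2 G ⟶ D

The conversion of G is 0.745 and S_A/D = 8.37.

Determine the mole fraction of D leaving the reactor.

0.0634

Conversion of G: G consumed = 0.745 × 525 = 391.1 lbmol/h = 2ξ₁ + 2ξ₂.
Selectivity: 1ξ₁ / (1ξ₂) = 8.37 → ξ₁ = 8.37 ξ₂.
Substitute: (2·8.37 + 2) ξ₂ = 391.1 → ξ₂ = 20.87 lbmol/h, ξ₁ = 174.7 lbmol/h.
Outlet amounts (n = n₀ + Σ ν·ξ):
  G: 525 − 2(174.7) − 2(20.87) = 133.9
  A: 0 + 1(174.7) = 174.7
  D: 0 + 1(20.87) = 20.87
Total out = 329.4 lbmol/h; y_D = 20.87 / 329.4 = 0.06335.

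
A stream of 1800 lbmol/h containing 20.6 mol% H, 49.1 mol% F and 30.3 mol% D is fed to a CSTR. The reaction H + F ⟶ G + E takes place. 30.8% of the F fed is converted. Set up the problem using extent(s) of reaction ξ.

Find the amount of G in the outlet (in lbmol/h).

272 lbmol/h

F reacted = 0.308 × 883.8 = 272.2 lbmol/h; ν_F = −1, so ξ = 272.2/1 = 272.2 lbmol/h.
Outlet amounts (n = n₀ + ν ξ):
  H: 370.8 − 1(272.2) = 98.59
  F: 883.8 − 1(272.2) = 611.6
  G: 0 + 1(272.2) = 272.2
  E: 0 + 1(272.2) = 272.2
  D: 545.4 (inert)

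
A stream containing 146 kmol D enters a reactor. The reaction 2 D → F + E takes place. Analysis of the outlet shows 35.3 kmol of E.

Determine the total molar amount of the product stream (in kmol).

146 kmol

For E: n = n₀ + 1ξ → 35.3 = 0 + 1ξ, giving ξ = 35.3 kmol.
Outlet amounts (n = n₀ + ν ξ):
  D: 146 − 2(35.3) = 75.4
  F: 0 + 1(35.3) = 35.3
  E: 0 + 1(35.3) = 35.3
Total out = 75.4 + 35.3 + 35.3 = 146 kmol.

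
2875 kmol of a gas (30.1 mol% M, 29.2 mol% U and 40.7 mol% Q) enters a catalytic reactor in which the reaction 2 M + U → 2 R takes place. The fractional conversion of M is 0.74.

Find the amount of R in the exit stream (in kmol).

640 kmol

M reacted = 0.74 × 865.4 = 640.4 kmol; ν_M = −2, so ξ = 640.4/2 = 320.2 kmol.
Outlet amounts (n = n₀ + ν ξ):
  M: 865.4 − 2(320.2) = 225
  U: 839.5 − 1(320.2) = 519.3
  R: 0 + 2(320.2) = 640.4
  Q: 1170 (inert)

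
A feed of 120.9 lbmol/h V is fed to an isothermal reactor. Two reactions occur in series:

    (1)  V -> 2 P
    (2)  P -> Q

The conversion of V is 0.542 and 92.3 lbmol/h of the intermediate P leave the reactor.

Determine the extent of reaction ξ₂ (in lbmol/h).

ξ₂ = 38.8 lbmol/h

Conversion of V: V consumed = 1ξ₁ = 0.542 × 120.9 → ξ₁ = 65.53 lbmol/h.
P balance: n_P = 0 + 2ξ₁ − 1ξ₂ = 92.3 → ξ₂ = (2·65.53 − 92.3)/1 = 38.76 lbmol/h.
Outlet amounts (n = n₀ + Σ ν·ξ):
  V: 120.9 − 1(65.53) = 55.37
  P: 0 + 2(65.53) − 1(38.76) = 92.3
  Q: 0 + 1(38.76) = 38.76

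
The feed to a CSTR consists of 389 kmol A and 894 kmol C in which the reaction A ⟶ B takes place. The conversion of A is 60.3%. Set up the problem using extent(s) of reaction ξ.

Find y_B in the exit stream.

A reacted = 0.603 × 389 = 234.6 kmol; ν_A = −1, so ξ = 234.6/1 = 234.6 kmol.
Outlet amounts (n = n₀ + ν ξ):
  A: 389 − 1(234.6) = 154.4
  B: 0 + 1(234.6) = 234.6
  C: 894 (inert)
Total out = 1283 kmol; y_B = 234.6 / 1283 = 0.1828.

0.183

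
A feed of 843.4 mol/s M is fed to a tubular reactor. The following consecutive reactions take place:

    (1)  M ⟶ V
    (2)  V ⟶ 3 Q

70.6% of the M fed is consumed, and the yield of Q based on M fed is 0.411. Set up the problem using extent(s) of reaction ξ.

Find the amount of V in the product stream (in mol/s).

Conversion of M: M consumed = 1ξ₁ = 0.706 × 843.4 → ξ₁ = 595.4 mol/s.
Yield of Q: 3ξ₂ / 843.4 = 0.411 → ξ₂ = 115.5 mol/s.
Outlet amounts (n = n₀ + Σ ν·ξ):
  M: 843.4 − 1(595.4) = 248
  V: 0 + 1(595.4) − 1(115.5) = 479.9
  Q: 0 + 3(115.5) = 346.6

480 mol/s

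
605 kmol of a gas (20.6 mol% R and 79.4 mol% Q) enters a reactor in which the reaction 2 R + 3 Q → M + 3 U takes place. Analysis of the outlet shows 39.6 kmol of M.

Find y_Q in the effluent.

0.639

For M: n = n₀ + 1ξ → 39.6 = 0 + 1ξ, giving ξ = 39.6 kmol.
Outlet amounts (n = n₀ + ν ξ):
  R: 124.6 − 2(39.6) = 45.43
  Q: 480.4 − 3(39.6) = 361.6
  M: 0 + 1(39.6) = 39.6
  U: 0 + 3(39.6) = 118.8
Total out = 565.4 kmol; y_Q = 361.6 / 565.4 = 0.6395.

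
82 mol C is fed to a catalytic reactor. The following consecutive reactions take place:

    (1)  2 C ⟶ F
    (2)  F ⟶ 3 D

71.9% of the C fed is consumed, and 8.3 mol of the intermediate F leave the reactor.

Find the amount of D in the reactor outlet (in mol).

Conversion of C: C consumed = 2ξ₁ = 0.719 × 82 → ξ₁ = 29.48 mol.
F balance: n_F = 0 + 1ξ₁ − 1ξ₂ = 8.3 → ξ₂ = (1·29.48 − 8.3)/1 = 21.18 mol.
Outlet amounts (n = n₀ + Σ ν·ξ):
  C: 82 − 2(29.48) = 23.04
  F: 0 + 1(29.48) − 1(21.18) = 8.3
  D: 0 + 3(21.18) = 63.54

63.5 mol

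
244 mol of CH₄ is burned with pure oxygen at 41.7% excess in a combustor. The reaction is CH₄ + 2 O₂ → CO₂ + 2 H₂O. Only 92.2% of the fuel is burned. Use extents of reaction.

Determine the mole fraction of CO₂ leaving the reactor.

Stoichiometric O₂ = 2 × 244 = 488 mol; O₂ fed = 488 × 1.417 = 691.5 mol.
Fuel reacted = 0.922 × 244 → ξ = 225 mol.
Outlet (n = n₀ + ν ξ):
  CH₄: 244 − 1(225) = 19.03
  O₂: 691.5 − 2(225) = 241.6
  CO₂: 0 + 1(225) = 225
  H₂O: 0 + 2(225) = 449.9
Total out = 935.5 mol; y_CO₂ = 225 / 935.5 = 0.2405.

0.24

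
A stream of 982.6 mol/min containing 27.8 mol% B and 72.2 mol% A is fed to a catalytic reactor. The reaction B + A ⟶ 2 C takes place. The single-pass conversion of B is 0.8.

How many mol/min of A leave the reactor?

491 mol/min

B reacted = 0.8 × 273.2 = 218.5 mol/min; ν_B = −1, so ξ = 218.5/1 = 218.5 mol/min.
Outlet amounts (n = n₀ + ν ξ):
  B: 273.2 − 1(218.5) = 54.63
  A: 709.4 − 1(218.5) = 490.9
  C: 0 + 2(218.5) = 437.1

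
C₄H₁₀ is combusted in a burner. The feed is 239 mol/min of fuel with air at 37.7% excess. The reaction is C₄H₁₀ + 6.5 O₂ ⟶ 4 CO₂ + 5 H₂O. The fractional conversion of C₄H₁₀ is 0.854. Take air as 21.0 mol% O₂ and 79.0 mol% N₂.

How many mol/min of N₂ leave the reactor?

8050 mol/min

Stoichiometric O₂ = 6.5 × 239 = 1554 mol/min; O₂ fed = 1554 × 1.377 = 2139 mol/min.
N₂ fed = 2139 × 79/21 = 8047 mol/min.
Fuel reacted = 0.854 × 239 → ξ = 204.1 mol/min.
Outlet (n = n₀ + ν ξ):
  C₄H₁₀: 239 − 1(204.1) = 34.89
  O₂: 2139 − 6.5(204.1) = 812.5
  N₂: 8047 (inert)
  CO₂: 0 + 4(204.1) = 816.4
  H₂O: 0 + 5(204.1) = 1021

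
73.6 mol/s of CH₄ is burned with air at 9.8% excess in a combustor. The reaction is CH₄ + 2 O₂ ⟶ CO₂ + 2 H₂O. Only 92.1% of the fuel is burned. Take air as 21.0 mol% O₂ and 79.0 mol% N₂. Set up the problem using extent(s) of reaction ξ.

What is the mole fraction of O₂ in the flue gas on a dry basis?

0.0368

Stoichiometric O₂ = 2 × 73.6 = 147.2 mol/s; O₂ fed = 147.2 × 1.098 = 161.6 mol/s.
N₂ fed = 161.6 × 79/21 = 608 mol/s.
Fuel reacted = 0.921 × 73.6 → ξ = 67.79 mol/s.
Outlet (n = n₀ + ν ξ):
  CH₄: 73.6 − 1(67.79) = 5.814
  O₂: 161.6 − 2(67.79) = 26.05
  N₂: 608 (inert)
  CO₂: 0 + 1(67.79) = 67.79
  H₂O: 0 + 2(67.79) = 135.6
Dry total = 707.7 mol/s; y_O₂ (dry) = 26.05 / 707.7 = 0.03682.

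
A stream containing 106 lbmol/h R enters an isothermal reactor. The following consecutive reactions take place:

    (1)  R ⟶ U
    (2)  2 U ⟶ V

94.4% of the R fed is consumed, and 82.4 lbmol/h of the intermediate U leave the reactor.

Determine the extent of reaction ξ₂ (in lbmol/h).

ξ₂ = 8.83 lbmol/h

Conversion of R: R consumed = 1ξ₁ = 0.944 × 106 → ξ₁ = 100.1 lbmol/h.
U balance: n_U = 0 + 1ξ₁ − 2ξ₂ = 82.4 → ξ₂ = (1·100.1 − 82.4)/2 = 8.832 lbmol/h.
Outlet amounts (n = n₀ + Σ ν·ξ):
  R: 106 − 1(100.1) = 5.936
  U: 0 + 1(100.1) − 2(8.832) = 82.4
  V: 0 + 1(8.832) = 8.832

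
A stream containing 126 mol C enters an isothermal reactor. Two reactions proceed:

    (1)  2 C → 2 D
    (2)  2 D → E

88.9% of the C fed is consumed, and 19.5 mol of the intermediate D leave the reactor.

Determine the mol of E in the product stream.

Conversion of C: C consumed = 2ξ₁ = 0.889 × 126 → ξ₁ = 56.01 mol.
D balance: n_D = 0 + 2ξ₁ − 2ξ₂ = 19.5 → ξ₂ = (2·56.01 − 19.5)/2 = 46.26 mol.
Outlet amounts (n = n₀ + Σ ν·ξ):
  C: 126 − 2(56.01) = 13.99
  D: 0 + 2(56.01) − 2(46.26) = 19.5
  E: 0 + 1(46.26) = 46.26

46.3 mol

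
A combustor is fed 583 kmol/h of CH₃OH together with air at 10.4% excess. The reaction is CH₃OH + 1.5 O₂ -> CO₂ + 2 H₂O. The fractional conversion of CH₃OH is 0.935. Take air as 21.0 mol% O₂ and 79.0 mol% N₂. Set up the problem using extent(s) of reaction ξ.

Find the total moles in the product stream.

Stoichiometric O₂ = 1.5 × 583 = 874.5 kmol/h; O₂ fed = 874.5 × 1.104 = 965.4 kmol/h.
N₂ fed = 965.4 × 79/21 = 3632 kmol/h.
Fuel reacted = 0.935 × 583 → ξ = 545.1 kmol/h.
Outlet (n = n₀ + ν ξ):
  CH₃OH: 583 − 1(545.1) = 37.89
  O₂: 965.4 − 1.5(545.1) = 147.8
  N₂: 3632 (inert)
  CO₂: 0 + 1(545.1) = 545.1
  H₂O: 0 + 2(545.1) = 1090
Total out = 37.89 + 147.8 + 3632 + 545.1 + 1090 = 5453 kmol/h.

5450 kmol/h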